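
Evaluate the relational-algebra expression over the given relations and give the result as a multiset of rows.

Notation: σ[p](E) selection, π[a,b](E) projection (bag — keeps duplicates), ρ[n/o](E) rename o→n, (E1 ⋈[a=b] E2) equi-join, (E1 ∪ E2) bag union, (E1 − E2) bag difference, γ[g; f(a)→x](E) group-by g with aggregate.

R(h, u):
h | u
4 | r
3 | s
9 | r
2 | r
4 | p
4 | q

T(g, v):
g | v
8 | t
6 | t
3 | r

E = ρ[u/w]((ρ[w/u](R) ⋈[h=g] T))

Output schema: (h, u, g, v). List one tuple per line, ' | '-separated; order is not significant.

Row counts bottom-up:
  R → 6
  ρ[w/u](R) → 6
  T → 3
  (ρ[w/u](R) ⋈[h=g] T) → 1
  ρ[u/w]((ρ[w/u](R) ⋈[h=g] T)) → 1

== RESULT ==
h | u | g | v
3 | s | 3 | r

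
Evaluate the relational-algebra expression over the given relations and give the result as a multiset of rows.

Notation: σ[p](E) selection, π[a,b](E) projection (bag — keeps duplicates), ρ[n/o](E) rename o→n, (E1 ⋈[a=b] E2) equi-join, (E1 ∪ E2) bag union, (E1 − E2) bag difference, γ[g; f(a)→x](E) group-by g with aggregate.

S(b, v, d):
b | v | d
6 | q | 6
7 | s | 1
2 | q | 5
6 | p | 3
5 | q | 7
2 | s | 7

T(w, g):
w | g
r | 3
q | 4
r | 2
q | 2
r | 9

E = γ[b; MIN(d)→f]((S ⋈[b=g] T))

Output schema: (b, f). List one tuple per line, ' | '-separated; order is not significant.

Row counts bottom-up:
  S → 6
  T → 5
  (S ⋈[b=g] T) → 4
  γ[b; MIN(d)→f]((S ⋈[b=g] T)) → 1

== RESULT ==
b | f
2 | 5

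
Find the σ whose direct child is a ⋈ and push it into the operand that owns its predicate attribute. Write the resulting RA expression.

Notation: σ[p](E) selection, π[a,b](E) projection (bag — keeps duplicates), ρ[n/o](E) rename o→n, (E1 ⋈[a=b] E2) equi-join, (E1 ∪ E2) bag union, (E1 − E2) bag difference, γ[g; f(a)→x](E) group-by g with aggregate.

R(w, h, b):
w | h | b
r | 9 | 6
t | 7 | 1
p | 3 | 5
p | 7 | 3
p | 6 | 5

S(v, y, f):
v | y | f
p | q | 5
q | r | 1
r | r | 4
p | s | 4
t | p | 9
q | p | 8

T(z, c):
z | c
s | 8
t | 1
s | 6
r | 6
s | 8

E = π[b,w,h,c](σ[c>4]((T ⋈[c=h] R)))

σ filters on c, owned by the left side.
E' = π[b,w,h,c]((σ[c>4](T) ⋈[c=h] R))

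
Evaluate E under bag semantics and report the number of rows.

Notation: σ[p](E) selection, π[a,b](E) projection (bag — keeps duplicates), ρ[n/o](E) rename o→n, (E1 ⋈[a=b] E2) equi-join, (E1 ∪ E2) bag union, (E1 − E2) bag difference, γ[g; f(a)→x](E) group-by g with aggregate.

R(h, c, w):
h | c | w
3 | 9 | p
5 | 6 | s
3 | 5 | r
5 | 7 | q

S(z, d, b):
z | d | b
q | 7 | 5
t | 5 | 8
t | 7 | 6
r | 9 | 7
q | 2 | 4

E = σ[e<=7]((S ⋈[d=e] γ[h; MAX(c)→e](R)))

Subexpression sizes:
  S → 5
  R → 4
  γ[h; MAX(c)→e](R) → 2
  (S ⋈[d=e] γ[h; MAX(c)→e](R)) → 3
  σ[e<=7]((S ⋈[d=e] γ[h; MAX(c)→e](R))) → 2

|E| = 2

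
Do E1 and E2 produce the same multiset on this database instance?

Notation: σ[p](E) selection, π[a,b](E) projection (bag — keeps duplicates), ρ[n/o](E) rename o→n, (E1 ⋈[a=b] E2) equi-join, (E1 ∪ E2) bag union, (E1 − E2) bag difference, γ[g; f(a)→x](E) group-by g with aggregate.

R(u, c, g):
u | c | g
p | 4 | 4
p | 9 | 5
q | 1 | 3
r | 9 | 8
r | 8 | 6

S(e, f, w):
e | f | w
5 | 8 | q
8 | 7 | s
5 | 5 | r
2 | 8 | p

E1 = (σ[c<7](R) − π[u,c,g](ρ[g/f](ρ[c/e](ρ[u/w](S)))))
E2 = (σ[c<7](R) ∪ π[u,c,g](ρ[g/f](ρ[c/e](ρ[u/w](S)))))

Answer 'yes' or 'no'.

E1 stepwise |·|:
  R → 5
  σ[c<7](R) → 2
  S → 4
  ρ[u/w](S) → 4
  ρ[c/e](ρ[u/w](S)) → 4
  ρ[g/f](ρ[c/e](ρ[u/w](S))) → 4
  π[u,c,g](ρ[g/f](ρ[c/e](ρ[u/w](S)))) → 4
  (σ[c<7](R) − π[u,c,g](ρ[g/f](ρ[c/e](ρ[u/w](S))))) → 2
E2 stepwise |·|:
  R → 5
  σ[c<7](R) → 2
  S → 4
  ρ[u/w](S) → 4
  ρ[c/e](ρ[u/w](S)) → 4
  ρ[g/f](ρ[c/e](ρ[u/w](S))) → 4
  π[u,c,g](ρ[g/f](ρ[c/e](ρ[u/w](S)))) → 4
  (σ[c<7](R) ∪ π[u,c,g](ρ[g/f](ρ[c/e](ρ[u/w](S))))) → 6

E1 result:
u | c | g
p | 4 | 4
q | 1 | 3
E2 result:
u | c | g
p | 2 | 8
p | 4 | 4
q | 1 | 3
q | 5 | 8
r | 5 | 5
s | 8 | 7
Witness: ('r', 5, 5) appears 0× in E1 but 1× in E2.

no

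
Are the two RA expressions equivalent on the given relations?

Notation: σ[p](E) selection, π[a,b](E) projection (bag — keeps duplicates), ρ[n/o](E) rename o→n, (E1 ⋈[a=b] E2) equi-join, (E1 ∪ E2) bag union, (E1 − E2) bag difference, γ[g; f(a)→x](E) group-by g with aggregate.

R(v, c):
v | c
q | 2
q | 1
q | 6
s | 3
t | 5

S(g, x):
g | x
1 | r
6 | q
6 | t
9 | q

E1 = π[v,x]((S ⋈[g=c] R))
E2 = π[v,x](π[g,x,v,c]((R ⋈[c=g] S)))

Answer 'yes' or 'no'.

E1 row counts bottom-up:
  S → 4
  R → 5
  (S ⋈[g=c] R) → 3
  π[v,x]((S ⋈[g=c] R)) → 3
E2 row counts bottom-up:
  R → 5
  S → 4
  (R ⋈[c=g] S) → 3
  π[g,x,v,c]((R ⋈[c=g] S)) → 3
  π[v,x](π[g,x,v,c]((R ⋈[c=g] S))) → 3

E1 and E2 produce the same multiset:
v | x
q | q
q | r
q | t

yes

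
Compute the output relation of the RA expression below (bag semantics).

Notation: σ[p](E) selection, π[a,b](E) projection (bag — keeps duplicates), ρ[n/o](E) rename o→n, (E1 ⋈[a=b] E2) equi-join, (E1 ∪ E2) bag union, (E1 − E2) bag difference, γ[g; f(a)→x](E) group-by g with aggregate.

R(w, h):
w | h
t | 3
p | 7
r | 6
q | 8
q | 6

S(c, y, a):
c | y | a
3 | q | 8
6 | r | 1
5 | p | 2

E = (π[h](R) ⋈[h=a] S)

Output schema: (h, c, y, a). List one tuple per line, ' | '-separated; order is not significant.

Subexpression sizes:
  R → 5
  π[h](R) → 5
  S → 3
  (π[h](R) ⋈[h=a] S) → 1

== RESULT ==
h | c | y | a
8 | 3 | q | 8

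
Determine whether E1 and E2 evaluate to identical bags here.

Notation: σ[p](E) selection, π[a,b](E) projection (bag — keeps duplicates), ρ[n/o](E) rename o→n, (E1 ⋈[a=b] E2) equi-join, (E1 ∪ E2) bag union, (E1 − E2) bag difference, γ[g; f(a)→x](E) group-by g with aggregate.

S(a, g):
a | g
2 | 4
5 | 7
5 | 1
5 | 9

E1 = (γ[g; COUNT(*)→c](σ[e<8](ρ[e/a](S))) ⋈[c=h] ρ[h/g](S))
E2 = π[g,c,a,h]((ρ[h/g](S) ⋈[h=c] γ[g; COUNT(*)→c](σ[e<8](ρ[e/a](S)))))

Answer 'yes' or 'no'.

E1 per-node cardinality:
  S → 4
  ρ[e/a](S) → 4
  σ[e<8](ρ[e/a](S)) → 4
  γ[g; COUNT(*)→c](σ[e<8](ρ[e/a](S))) → 4
  S → 4
  ρ[h/g](S) → 4
  (γ[g; COUNT(*)→c](σ[e<8](ρ[e/a](S))) ⋈[c=h] ρ[h/g](S)) → 4
E2 per-node cardinality:
  S → 4
  ρ[h/g](S) → 4
  S → 4
  ρ[e/a](S) → 4
  σ[e<8](ρ[e/a](S)) → 4
  γ[g; COUNT(*)→c](σ[e<8](ρ[e/a](S))) → 4
  (ρ[h/g](S) ⋈[h=c] γ[g; COUNT(*)→c](σ[e<8](ρ[e/a](S)))) → 4
  π[g,c,a,h]((ρ[h/g](S) ⋈[h=c] γ[g; COUNT(*)→c](σ[e<8](ρ[e/a](S))))) → 4

E1 and E2 produce the same multiset:
g | c | a | h
1 | 1 | 5 | 1
4 | 1 | 5 | 1
7 | 1 | 5 | 1
9 | 1 | 5 | 1

yes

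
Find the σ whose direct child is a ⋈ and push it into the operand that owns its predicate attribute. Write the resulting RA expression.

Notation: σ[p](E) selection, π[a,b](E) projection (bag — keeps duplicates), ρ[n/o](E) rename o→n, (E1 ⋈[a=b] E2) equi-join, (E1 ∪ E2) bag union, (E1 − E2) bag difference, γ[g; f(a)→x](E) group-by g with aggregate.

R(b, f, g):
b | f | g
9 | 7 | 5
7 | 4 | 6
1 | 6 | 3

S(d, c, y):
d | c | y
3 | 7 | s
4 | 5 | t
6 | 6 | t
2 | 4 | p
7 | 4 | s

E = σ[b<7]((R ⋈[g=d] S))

σ filters on b, owned by the left side.
E' = (σ[b<7](R) ⋈[g=d] S)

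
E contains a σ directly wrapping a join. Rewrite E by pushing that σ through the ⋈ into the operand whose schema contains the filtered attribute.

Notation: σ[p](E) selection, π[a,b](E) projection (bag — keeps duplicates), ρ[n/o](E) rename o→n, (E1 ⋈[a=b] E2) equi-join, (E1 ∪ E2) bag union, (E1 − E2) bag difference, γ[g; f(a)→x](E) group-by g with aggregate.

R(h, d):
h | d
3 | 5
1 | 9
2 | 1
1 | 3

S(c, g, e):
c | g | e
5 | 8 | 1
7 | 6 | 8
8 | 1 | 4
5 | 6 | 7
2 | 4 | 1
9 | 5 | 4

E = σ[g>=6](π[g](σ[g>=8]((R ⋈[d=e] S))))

σ filters on g, owned by the right side.
E' = σ[g>=6](π[g]((R ⋈[d=e] σ[g>=8](S))))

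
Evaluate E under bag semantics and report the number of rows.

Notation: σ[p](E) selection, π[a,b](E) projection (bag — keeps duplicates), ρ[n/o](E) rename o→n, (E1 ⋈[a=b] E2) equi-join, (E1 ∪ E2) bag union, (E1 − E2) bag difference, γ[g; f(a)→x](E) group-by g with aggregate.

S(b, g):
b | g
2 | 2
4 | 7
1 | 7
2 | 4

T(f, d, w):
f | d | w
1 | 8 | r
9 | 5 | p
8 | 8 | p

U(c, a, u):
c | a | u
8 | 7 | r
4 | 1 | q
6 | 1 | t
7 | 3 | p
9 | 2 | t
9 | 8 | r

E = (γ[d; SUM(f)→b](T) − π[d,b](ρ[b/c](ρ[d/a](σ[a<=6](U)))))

Subexpression sizes:
  T → 3
  γ[d; SUM(f)→b](T) → 2
  U → 6
  σ[a<=6](U) → 4
  ρ[d/a](σ[a<=6](U)) → 4
  ρ[b/c](ρ[d/a](σ[a<=6](U))) → 4
  π[d,b](ρ[b/c](ρ[d/a](σ[a<=6](U)))) → 4
  (γ[d; SUM(f)→b](T) − π[d,b](ρ[b/c](ρ[d/a](σ[a<=6](U))))) → 2

|E| = 2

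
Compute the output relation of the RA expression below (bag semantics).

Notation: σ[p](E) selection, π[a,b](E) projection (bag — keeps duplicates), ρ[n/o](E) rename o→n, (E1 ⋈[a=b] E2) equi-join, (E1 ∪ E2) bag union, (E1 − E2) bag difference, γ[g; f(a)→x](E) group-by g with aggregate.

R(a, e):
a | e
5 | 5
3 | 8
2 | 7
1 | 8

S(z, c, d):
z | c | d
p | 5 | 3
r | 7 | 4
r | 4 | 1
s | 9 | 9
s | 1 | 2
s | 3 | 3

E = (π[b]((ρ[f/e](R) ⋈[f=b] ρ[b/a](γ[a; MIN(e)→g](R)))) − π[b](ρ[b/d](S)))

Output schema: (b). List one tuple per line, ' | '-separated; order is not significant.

Per-node cardinality:
  R → 4
  ρ[f/e](R) → 4
  R → 4
  γ[a; MIN(e)→g](R) → 4
  ρ[b/a](γ[a; MIN(e)→g](R)) → 4
  (ρ[f/e](R) ⋈[f=b] ρ[b/a](γ[a; MIN(e)→g](R))) → 1
  π[b]((ρ[f/e](R) ⋈[f=b] ρ[b/a](γ[a; MIN(e)→g](R)))) → 1
  S → 6
  ρ[b/d](S) → 6
  π[b](ρ[b/d](S)) → 6
  (π[b]((ρ[f/e](R) ⋈[f=b] ρ[b/a](γ[a; MIN(e)→g](R)))) − π[b](ρ[b/d](S))) → 1

== RESULT ==
b
5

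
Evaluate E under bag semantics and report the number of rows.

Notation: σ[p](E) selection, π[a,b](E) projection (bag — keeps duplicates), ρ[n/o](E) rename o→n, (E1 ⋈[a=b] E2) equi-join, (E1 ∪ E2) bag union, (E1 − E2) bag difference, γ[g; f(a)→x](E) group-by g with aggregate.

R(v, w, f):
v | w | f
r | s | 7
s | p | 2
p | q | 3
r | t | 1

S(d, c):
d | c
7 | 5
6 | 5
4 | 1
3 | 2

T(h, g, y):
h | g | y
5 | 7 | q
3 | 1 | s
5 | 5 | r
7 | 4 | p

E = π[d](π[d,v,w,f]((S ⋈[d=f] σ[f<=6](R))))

Subexpression sizes:
  S → 4
  R → 4
  σ[f<=6](R) → 3
  (S ⋈[d=f] σ[f<=6](R)) → 1
  π[d,v,w,f]((S ⋈[d=f] σ[f<=6](R))) → 1
  π[d](π[d,v,w,f]((S ⋈[d=f] σ[f<=6](R)))) → 1

|E| = 1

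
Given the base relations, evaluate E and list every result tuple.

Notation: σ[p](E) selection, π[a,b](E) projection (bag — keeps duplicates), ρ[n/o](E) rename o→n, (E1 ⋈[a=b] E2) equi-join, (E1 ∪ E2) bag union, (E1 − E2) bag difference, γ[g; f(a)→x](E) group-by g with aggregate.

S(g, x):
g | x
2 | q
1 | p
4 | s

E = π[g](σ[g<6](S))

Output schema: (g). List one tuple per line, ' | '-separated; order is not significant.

Stepwise |·|:
  S → 3
  σ[g<6](S) → 3
  π[g](σ[g<6](S)) → 3

== RESULT ==
g
1
2
4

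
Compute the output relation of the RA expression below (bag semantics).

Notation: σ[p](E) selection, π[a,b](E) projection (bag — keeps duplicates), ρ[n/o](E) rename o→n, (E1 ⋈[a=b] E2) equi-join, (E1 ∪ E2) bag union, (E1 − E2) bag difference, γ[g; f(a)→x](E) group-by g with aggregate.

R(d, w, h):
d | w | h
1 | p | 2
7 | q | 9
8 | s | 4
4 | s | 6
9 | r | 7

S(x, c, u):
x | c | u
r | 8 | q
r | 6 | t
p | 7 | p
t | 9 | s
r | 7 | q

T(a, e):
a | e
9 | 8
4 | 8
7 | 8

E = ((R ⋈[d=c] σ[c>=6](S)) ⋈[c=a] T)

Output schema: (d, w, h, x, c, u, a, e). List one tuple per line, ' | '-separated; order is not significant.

Per-node cardinality:
  R → 5
  S → 5
  σ[c>=6](S) → 5
  (R ⋈[d=c] σ[c>=6](S)) → 4
  T → 3
  ((R ⋈[d=c] σ[c>=6](S)) ⋈[c=a] T) → 3

== RESULT ==
d | w | h | x | c | u | a | e
7 | q | 9 | p | 7 | p | 7 | 8
7 | q | 9 | r | 7 | q | 7 | 8
9 | r | 7 | t | 9 | s | 9 | 8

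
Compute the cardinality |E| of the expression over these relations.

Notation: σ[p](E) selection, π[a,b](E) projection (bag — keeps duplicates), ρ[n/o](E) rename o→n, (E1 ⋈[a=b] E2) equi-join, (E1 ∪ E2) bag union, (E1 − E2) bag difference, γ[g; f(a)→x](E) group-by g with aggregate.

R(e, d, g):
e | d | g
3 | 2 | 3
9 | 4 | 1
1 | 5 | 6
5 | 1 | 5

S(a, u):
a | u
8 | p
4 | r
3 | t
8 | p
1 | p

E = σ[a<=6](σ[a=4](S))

Stepwise |·|:
  S → 5
  σ[a=4](S) → 1
  σ[a<=6](σ[a=4](S)) → 1

|E| = 1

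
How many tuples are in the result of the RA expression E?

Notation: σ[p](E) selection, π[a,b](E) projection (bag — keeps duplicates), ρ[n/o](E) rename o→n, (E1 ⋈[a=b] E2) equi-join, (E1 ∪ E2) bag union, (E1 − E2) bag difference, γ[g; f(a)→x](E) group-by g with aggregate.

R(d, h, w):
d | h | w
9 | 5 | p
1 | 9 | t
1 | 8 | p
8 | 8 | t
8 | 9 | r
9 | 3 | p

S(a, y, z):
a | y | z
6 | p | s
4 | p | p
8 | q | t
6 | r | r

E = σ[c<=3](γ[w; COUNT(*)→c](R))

Stepwise |·|:
  R → 6
  γ[w; COUNT(*)→c](R) → 3
  σ[c<=3](γ[w; COUNT(*)→c](R)) → 3

|E| = 3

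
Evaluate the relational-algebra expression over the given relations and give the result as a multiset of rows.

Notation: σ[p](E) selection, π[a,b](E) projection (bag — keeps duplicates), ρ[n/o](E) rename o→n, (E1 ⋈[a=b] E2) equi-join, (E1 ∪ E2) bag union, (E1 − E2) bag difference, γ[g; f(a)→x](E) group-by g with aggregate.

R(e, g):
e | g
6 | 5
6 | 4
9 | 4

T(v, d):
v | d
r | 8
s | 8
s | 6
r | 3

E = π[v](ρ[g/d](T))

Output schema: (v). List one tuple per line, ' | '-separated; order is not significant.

Row counts bottom-up:
  T → 4
  ρ[g/d](T) → 4
  π[v](ρ[g/d](T)) → 4

== RESULT ==
v
r
r
s
s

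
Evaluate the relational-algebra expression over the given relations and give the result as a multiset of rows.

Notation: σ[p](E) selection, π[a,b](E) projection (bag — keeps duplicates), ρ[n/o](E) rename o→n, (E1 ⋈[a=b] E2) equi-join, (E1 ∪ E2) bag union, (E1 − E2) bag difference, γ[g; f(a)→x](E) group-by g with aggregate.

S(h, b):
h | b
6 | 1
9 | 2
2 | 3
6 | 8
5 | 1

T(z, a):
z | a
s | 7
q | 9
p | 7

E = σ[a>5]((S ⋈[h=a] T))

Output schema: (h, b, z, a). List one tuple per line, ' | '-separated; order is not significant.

Subexpression sizes:
  S → 5
  T → 3
  (S ⋈[h=a] T) → 1
  σ[a>5]((S ⋈[h=a] T)) → 1

== RESULT ==
h | b | z | a
9 | 2 | q | 9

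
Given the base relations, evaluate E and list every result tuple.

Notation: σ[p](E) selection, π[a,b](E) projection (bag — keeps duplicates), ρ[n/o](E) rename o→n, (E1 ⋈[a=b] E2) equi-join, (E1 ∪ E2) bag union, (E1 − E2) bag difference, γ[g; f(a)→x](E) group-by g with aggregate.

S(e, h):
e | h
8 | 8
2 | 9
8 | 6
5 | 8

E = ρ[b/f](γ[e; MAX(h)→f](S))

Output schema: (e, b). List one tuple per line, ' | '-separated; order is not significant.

Per-node cardinality:
  S → 4
  γ[e; MAX(h)→f](S) → 3
  ρ[b/f](γ[e; MAX(h)→f](S)) → 3

== RESULT ==
e | b
2 | 9
5 | 8
8 | 8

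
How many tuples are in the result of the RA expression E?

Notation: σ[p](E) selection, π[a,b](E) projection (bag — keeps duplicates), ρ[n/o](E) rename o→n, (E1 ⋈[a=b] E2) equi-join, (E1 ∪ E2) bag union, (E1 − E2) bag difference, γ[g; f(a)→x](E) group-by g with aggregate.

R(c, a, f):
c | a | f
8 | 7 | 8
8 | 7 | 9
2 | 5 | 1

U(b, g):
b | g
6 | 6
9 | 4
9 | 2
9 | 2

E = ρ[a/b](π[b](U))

Subexpression sizes:
  U → 4
  π[b](U) → 4
  ρ[a/b](π[b](U)) → 4

|E| = 4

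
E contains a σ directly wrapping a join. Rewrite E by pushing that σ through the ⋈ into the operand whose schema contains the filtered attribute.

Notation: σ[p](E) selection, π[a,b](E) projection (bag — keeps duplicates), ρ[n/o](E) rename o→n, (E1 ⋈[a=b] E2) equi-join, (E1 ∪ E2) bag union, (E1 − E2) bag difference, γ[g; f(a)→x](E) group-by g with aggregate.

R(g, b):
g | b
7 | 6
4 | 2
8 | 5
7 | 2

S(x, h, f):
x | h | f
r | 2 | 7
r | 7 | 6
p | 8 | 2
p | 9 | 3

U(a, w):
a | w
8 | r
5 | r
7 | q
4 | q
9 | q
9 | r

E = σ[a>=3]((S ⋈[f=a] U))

σ filters on a, owned by the right side.
E' = (S ⋈[f=a] σ[a>=3](U))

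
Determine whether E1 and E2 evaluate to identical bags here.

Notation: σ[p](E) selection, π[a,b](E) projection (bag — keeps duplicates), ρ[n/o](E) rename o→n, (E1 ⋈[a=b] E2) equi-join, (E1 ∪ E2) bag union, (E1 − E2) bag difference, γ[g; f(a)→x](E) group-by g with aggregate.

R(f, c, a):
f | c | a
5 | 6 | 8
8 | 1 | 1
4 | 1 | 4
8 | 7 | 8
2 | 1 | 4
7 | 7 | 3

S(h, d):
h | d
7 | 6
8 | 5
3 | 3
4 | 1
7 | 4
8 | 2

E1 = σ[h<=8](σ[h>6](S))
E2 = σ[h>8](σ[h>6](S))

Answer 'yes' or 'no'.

E1 row counts bottom-up:
  S → 6
  σ[h>6](S) → 4
  σ[h<=8](σ[h>6](S)) → 4
E2 row counts bottom-up:
  S → 6
  σ[h>6](S) → 4
  σ[h>8](σ[h>6](S)) → 0

E1 result:
h | d
7 | 4
7 | 6
8 | 2
8 | 5
E2 result:
h | d
(0 rows)
Witness: (7, 4) appears 1× in E1 but 0× in E2.

no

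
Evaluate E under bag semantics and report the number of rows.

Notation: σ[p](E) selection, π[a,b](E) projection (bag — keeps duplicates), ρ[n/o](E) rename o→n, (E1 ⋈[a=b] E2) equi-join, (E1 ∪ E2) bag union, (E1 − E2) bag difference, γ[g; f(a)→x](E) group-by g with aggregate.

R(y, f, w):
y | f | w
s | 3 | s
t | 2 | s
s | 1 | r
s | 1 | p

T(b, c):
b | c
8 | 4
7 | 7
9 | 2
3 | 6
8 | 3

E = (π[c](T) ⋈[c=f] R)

Subexpression sizes:
  T → 5
  π[c](T) → 5
  R → 4
  (π[c](T) ⋈[c=f] R) → 2

|E| = 2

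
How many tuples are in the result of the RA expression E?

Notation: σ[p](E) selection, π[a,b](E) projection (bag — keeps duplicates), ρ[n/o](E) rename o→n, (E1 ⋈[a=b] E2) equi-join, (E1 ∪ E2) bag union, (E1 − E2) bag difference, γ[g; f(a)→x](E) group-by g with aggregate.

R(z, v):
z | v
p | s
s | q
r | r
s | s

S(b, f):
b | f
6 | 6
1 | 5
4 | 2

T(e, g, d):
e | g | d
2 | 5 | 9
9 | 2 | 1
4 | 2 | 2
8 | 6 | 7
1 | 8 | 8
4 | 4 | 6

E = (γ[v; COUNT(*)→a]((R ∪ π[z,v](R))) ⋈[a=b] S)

Subexpression sizes:
  R → 4
  R → 4
  π[z,v](R) → 4
  (R ∪ π[z,v](R)) → 8
  γ[v; COUNT(*)→a]((R ∪ π[z,v](R))) → 3
  S → 3
  (γ[v; COUNT(*)→a]((R ∪ π[z,v](R))) ⋈[a=b] S) → 1

|E| = 1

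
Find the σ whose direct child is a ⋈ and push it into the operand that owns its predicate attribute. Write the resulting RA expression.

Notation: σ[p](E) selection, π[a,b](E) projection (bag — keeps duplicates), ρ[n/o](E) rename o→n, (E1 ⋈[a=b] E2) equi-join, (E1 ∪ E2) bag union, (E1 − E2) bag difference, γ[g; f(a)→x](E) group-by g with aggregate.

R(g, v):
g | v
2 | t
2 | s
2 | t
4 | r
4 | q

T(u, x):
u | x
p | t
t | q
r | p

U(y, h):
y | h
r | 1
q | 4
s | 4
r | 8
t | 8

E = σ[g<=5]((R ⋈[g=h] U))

σ filters on g, owned by the left side.
E' = (σ[g<=5](R) ⋈[g=h] U)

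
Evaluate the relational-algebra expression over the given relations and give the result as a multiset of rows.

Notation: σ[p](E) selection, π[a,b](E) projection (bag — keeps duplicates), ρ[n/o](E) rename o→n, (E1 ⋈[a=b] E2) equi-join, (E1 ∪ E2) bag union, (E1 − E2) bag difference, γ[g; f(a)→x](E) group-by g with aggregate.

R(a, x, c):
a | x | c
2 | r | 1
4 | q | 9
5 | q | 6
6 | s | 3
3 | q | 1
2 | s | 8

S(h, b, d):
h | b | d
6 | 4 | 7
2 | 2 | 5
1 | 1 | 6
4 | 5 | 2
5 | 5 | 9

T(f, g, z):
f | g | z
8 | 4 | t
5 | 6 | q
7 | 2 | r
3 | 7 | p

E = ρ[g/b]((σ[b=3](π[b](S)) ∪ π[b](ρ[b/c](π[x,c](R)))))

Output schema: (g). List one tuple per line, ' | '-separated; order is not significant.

Per-node cardinality:
  S → 5
  π[b](S) → 5
  σ[b=3](π[b](S)) → 0
  R → 6
  π[x,c](R) → 6
  ρ[b/c](π[x,c](R)) → 6
  π[b](ρ[b/c](π[x,c](R))) → 6
  (σ[b=3](π[b](S)) ∪ π[b](ρ[b/c](π[x,c](R)))) → 6
  ρ[g/b]((σ[b=3](π[b](S)) ∪ π[b](ρ[b/c](π[x,c](R))))) → 6

== RESULT ==
g
1
1
3
6
8
9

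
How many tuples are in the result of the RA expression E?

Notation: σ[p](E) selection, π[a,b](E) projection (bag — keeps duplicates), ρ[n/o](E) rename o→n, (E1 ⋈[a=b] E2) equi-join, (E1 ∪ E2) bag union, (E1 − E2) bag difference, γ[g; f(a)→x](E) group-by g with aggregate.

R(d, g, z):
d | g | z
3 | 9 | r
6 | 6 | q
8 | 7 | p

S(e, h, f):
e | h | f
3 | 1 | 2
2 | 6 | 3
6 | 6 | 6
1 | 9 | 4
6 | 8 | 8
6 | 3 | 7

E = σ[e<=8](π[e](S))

Row counts bottom-up:
  S → 6
  π[e](S) → 6
  σ[e<=8](π[e](S)) → 6

|E| = 6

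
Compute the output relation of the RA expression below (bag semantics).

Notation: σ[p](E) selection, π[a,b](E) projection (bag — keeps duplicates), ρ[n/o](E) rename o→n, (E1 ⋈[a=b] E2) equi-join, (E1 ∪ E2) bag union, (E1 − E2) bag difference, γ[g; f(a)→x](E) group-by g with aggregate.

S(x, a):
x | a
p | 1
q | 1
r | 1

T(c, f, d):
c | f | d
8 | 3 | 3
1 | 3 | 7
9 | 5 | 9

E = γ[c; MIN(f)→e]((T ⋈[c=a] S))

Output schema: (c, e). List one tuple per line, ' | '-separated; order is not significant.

Row counts bottom-up:
  T → 3
  S → 3
  (T ⋈[c=a] S) → 3
  γ[c; MIN(f)→e]((T ⋈[c=a] S)) → 1

== RESULT ==
c | e
1 | 3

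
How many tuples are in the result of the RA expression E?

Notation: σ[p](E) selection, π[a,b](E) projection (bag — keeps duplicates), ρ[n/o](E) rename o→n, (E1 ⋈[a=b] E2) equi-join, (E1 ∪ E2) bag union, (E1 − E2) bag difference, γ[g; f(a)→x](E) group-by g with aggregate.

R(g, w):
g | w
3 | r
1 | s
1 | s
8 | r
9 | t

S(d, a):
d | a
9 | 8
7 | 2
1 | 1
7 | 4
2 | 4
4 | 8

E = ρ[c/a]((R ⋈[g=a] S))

Stepwise |·|:
  R → 5
  S → 6
  (R ⋈[g=a] S) → 4
  ρ[c/a]((R ⋈[g=a] S)) → 4

|E| = 4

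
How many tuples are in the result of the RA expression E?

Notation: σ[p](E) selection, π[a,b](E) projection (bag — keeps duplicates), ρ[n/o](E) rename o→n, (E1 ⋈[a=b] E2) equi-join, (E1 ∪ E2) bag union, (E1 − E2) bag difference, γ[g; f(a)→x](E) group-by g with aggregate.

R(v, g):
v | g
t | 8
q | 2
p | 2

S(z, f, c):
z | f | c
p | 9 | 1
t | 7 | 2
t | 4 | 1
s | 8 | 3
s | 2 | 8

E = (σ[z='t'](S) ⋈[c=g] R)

Subexpression sizes:
  S → 5
  σ[z='t'](S) → 2
  R → 3
  (σ[z='t'](S) ⋈[c=g] R) → 2

|E| = 2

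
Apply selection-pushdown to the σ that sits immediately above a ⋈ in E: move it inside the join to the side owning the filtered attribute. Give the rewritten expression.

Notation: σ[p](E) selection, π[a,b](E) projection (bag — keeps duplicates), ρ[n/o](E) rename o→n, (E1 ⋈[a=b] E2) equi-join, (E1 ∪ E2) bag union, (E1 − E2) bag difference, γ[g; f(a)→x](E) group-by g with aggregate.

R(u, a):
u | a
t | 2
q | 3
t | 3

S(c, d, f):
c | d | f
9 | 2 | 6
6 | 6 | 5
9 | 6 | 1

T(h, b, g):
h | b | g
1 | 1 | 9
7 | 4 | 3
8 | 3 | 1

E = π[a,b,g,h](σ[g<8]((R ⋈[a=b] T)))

σ filters on g, owned by the right side.
E' = π[a,b,g,h]((R ⋈[a=b] σ[g<8](T)))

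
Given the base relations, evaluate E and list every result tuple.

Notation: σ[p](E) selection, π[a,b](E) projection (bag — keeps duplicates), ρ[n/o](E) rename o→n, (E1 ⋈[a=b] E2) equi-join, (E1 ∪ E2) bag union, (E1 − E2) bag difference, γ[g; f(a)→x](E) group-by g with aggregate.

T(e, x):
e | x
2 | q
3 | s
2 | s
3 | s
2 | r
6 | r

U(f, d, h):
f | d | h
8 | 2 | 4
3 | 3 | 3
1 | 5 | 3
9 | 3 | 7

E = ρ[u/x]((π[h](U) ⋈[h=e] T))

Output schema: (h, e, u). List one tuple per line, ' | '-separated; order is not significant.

Per-node cardinality:
  U → 4
  π[h](U) → 4
  T → 6
  (π[h](U) ⋈[h=e] T) → 4
  ρ[u/x]((π[h](U) ⋈[h=e] T)) → 4

== RESULT ==
h | e | u
3 | 3 | s
3 | 3 | s
3 | 3 | s
3 | 3 | s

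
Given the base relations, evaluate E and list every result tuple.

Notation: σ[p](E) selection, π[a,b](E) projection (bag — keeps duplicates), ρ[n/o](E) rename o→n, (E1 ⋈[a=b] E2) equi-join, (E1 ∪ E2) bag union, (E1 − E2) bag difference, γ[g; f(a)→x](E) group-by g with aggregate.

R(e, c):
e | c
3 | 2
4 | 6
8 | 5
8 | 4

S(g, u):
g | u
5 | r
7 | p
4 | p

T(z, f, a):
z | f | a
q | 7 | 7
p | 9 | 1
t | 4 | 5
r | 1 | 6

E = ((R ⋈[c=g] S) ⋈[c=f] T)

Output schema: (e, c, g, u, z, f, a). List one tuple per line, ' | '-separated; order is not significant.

Per-node cardinality:
  R → 4
  S → 3
  (R ⋈[c=g] S) → 2
  T → 4
  ((R ⋈[c=g] S) ⋈[c=f] T) → 1

== RESULT ==
e | c | g | u | z | f | a
8 | 4 | 4 | p | t | 4 | 5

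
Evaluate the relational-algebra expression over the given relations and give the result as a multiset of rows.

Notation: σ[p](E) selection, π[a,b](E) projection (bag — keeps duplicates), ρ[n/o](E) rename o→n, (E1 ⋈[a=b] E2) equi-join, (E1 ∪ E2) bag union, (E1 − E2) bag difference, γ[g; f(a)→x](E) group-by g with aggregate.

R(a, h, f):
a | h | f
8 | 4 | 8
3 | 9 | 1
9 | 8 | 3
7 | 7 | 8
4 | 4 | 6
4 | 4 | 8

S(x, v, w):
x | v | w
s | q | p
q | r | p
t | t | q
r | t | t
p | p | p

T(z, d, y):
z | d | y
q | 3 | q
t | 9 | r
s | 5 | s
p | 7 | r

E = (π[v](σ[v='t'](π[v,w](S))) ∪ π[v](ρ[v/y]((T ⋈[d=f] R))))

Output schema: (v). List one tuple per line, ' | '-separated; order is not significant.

Row counts bottom-up:
  S → 5
  π[v,w](S) → 5
  σ[v='t'](π[v,w](S)) → 2
  π[v](σ[v='t'](π[v,w](S))) → 2
  T → 4
  R → 6
  (T ⋈[d=f] R) → 1
  ρ[v/y]((T ⋈[d=f] R)) → 1
  π[v](ρ[v/y]((T ⋈[d=f] R))) → 1
  (π[v](σ[v='t'](π[v,w](S))) ∪ π[v](ρ[v/y]((T ⋈[d=f] R)))) → 3

== RESULT ==
v
q
t
t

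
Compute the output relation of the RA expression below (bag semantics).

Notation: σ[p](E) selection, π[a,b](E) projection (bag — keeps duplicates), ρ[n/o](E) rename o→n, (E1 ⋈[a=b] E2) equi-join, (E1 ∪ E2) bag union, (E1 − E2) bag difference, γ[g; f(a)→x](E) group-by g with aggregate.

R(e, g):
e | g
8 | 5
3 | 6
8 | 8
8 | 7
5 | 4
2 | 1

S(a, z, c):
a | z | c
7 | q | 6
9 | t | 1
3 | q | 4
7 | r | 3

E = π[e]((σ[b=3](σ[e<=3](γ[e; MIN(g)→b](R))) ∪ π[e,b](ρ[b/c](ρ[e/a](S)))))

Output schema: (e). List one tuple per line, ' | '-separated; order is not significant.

Per-node cardinality:
  R → 6
  γ[e; MIN(g)→b](R) → 4
  σ[e<=3](γ[e; MIN(g)→b](R)) → 2
  σ[b=3](σ[e<=3](γ[e; MIN(g)→b](R))) → 0
  S → 4
  ρ[e/a](S) → 4
  ρ[b/c](ρ[e/a](S)) → 4
  π[e,b](ρ[b/c](ρ[e/a](S))) → 4
  (σ[b=3](σ[e<=3](γ[e; MIN(g)→b](R))) ∪ π[e,b](ρ[b/c](ρ[e/a](S)))) → 4
  π[e]((σ[b=3](σ[e<=3](γ[e; MIN(g)→b](R))) ∪ π[e,b](ρ[b/c](ρ[e/a](S))))) → 4

== RESULT ==
e
3
7
7
9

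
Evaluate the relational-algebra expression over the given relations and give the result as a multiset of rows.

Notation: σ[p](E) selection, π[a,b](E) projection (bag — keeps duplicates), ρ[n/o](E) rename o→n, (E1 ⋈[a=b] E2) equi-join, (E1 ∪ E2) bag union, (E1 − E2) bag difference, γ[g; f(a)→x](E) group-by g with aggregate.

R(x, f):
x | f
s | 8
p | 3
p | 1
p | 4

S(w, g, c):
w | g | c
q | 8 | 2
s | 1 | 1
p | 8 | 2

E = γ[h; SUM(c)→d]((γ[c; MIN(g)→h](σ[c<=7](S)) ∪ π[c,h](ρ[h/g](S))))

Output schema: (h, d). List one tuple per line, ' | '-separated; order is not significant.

Row counts bottom-up:
  S → 3
  σ[c<=7](S) → 3
  γ[c; MIN(g)→h](σ[c<=7](S)) → 2
  S → 3
  ρ[h/g](S) → 3
  π[c,h](ρ[h/g](S)) → 3
  (γ[c; MIN(g)→h](σ[c<=7](S)) ∪ π[c,h](ρ[h/g](S))) → 5
  γ[h; SUM(c)→d]((γ[c; MIN(g)→h](σ[c<=7](S)) ∪ π[c,h](ρ[h/g](S)))) → 2

== RESULT ==
h | d
1 | 2
8 | 6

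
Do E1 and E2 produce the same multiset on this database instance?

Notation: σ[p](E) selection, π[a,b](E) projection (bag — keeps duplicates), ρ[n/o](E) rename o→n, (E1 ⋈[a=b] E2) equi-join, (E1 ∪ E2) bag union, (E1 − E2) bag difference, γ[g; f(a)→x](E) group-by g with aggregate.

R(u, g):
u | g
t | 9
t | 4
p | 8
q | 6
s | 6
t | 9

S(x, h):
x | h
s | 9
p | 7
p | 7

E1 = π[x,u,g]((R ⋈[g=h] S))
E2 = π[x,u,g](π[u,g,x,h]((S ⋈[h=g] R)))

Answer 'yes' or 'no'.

E1 stepwise |·|:
  R → 6
  S → 3
  (R ⋈[g=h] S) → 2
  π[x,u,g]((R ⋈[g=h] S)) → 2
E2 stepwise |·|:
  S → 3
  R → 6
  (S ⋈[h=g] R) → 2
  π[u,g,x,h]((S ⋈[h=g] R)) → 2
  π[x,u,g](π[u,g,x,h]((S ⋈[h=g] R))) → 2

E1 and E2 produce the same multiset:
x | u | g
s | t | 9
s | t | 9

yes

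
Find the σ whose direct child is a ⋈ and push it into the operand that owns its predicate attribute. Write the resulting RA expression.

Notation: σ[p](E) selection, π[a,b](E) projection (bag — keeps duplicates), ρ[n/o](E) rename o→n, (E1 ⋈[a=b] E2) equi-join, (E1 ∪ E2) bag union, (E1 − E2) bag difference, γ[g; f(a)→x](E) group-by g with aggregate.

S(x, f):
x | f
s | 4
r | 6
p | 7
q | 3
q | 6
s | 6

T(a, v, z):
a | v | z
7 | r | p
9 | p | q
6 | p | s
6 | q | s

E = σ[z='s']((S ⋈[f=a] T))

σ filters on z, owned by the right side.
E' = (S ⋈[f=a] σ[z='s'](T))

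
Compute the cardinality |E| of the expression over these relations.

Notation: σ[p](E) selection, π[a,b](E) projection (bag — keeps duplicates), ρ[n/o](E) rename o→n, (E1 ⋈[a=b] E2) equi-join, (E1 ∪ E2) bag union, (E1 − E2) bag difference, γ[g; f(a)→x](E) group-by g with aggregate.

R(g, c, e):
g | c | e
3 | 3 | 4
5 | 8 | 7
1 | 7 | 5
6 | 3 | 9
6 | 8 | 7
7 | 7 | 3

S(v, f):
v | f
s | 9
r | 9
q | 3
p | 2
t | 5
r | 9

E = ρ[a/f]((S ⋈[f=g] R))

Subexpression sizes:
  S → 6
  R → 6
  (S ⋈[f=g] R) → 2
  ρ[a/f]((S ⋈[f=g] R)) → 2

|E| = 2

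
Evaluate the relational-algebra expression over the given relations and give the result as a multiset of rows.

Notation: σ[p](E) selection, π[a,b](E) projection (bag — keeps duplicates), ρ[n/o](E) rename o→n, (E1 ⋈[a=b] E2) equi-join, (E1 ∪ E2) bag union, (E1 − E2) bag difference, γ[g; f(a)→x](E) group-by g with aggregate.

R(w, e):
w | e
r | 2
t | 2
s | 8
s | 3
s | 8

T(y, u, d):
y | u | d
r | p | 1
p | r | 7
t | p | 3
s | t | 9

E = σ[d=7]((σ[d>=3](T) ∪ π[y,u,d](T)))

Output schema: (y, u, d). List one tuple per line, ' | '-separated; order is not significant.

Row counts bottom-up:
  T → 4
  σ[d>=3](T) → 3
  T → 4
  π[y,u,d](T) → 4
  (σ[d>=3](T) ∪ π[y,u,d](T)) → 7
  σ[d=7]((σ[d>=3](T) ∪ π[y,u,d](T))) → 2

== RESULT ==
y | u | d
p | r | 7
p | r | 7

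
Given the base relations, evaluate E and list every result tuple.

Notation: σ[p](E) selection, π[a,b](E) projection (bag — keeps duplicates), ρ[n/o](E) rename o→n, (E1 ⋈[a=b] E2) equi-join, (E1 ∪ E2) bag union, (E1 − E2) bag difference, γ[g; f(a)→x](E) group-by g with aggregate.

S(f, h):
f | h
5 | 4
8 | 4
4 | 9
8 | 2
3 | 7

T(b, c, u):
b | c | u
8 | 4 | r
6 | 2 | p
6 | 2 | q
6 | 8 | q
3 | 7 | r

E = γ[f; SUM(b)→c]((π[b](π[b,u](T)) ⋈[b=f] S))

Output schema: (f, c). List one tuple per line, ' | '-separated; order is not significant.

Stepwise |·|:
  T → 5
  π[b,u](T) → 5
  π[b](π[b,u](T)) → 5
  S → 5
  (π[b](π[b,u](T)) ⋈[b=f] S) → 3
  γ[f; SUM(b)→c]((π[b](π[b,u](T)) ⋈[b=f] S)) → 2

== RESULT ==
f | c
3 | 3
8 | 16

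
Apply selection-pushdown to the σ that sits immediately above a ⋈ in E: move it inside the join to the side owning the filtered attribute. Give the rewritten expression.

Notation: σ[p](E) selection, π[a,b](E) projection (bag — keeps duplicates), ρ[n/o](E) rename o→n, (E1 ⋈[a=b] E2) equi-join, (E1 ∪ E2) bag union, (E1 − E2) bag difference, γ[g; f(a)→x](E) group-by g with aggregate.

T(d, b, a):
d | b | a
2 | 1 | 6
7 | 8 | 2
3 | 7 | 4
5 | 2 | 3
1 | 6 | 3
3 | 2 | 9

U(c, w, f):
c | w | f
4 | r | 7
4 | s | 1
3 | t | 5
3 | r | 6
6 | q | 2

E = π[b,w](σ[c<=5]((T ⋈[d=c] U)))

σ filters on c, owned by the right side.
E' = π[b,w]((T ⋈[d=c] σ[c<=5](U)))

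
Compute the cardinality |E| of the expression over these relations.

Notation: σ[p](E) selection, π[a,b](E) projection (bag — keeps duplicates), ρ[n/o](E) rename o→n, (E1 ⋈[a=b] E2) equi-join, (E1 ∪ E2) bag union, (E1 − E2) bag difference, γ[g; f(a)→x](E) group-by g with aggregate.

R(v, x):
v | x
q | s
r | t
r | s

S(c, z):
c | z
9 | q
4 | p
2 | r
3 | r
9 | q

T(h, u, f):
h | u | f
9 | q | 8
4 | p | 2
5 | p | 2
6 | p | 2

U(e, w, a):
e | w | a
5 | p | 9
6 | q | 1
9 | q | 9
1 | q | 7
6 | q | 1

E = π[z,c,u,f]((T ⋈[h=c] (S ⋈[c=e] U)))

Row counts bottom-up:
  T → 4
  S → 5
  U → 5
  (S ⋈[c=e] U) → 2
  (T ⋈[h=c] (S ⋈[c=e] U)) → 2
  π[z,c,u,f]((T ⋈[h=c] (S ⋈[c=e] U))) → 2

|E| = 2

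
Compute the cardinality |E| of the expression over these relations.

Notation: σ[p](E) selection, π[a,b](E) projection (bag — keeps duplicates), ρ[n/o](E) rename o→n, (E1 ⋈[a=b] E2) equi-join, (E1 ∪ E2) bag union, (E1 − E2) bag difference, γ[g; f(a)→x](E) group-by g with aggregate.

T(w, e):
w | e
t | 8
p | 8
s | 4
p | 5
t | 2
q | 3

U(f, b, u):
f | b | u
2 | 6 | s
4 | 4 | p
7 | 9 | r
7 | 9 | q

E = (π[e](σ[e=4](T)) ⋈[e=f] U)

Stepwise |·|:
  T → 6
  σ[e=4](T) → 1
  π[e](σ[e=4](T)) → 1
  U → 4
  (π[e](σ[e=4](T)) ⋈[e=f] U) → 1

|E| = 1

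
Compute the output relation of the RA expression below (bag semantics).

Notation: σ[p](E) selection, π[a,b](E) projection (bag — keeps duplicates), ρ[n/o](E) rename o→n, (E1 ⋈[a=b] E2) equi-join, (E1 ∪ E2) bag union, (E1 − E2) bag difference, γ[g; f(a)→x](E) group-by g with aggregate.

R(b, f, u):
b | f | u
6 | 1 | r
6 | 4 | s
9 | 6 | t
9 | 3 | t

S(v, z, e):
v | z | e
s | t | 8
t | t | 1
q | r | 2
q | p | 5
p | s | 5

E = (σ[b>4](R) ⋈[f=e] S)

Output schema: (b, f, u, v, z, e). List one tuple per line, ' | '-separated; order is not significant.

Row counts bottom-up:
  R → 4
  σ[b>4](R) → 4
  S → 5
  (σ[b>4](R) ⋈[f=e] S) → 1

== RESULT ==
b | f | u | v | z | e
6 | 1 | r | t | t | 1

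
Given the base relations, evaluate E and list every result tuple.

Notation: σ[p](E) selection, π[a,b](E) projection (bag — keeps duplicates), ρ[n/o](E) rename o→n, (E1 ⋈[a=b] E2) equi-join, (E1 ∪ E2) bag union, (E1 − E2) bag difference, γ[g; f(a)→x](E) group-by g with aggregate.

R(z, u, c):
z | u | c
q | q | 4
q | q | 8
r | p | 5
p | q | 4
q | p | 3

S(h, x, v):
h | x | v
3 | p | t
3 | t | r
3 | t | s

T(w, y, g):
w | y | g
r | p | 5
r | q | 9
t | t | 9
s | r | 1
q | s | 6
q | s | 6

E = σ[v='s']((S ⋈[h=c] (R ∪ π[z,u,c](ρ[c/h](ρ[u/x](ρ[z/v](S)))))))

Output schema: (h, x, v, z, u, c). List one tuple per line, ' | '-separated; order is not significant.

Subexpression sizes:
  S → 3
  R → 5
  S → 3
  ρ[z/v](S) → 3
  ρ[u/x](ρ[z/v](S)) → 3
  ρ[c/h](ρ[u/x](ρ[z/v](S))) → 3
  π[z,u,c](ρ[c/h](ρ[u/x](ρ[z/v](S)))) → 3
  (R ∪ π[z,u,c](ρ[c/h](ρ[u/x](ρ[z/v](S))))) → 8
  (S ⋈[h=c] (R ∪ π[z,u,c](ρ[c/h](ρ[u/x](ρ[z/v](S)))))) → 12
  σ[v='s']((S ⋈[h=c] (R ∪ π[z,u,c](ρ[c/h](ρ[u/x](ρ[z/v](S))))))) → 4

== RESULT ==
h | x | v | z | u | c
3 | t | s | q | p | 3
3 | t | s | r | t | 3
3 | t | s | s | t | 3
3 | t | s | t | p | 3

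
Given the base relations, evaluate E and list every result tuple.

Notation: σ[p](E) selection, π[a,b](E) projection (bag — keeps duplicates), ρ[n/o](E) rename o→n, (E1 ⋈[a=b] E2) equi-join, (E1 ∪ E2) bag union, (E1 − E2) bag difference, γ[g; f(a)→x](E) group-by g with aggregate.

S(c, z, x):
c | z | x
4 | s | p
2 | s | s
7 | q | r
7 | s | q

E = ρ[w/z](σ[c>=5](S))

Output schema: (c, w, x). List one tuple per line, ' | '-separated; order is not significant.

Per-node cardinality:
  S → 4
  σ[c>=5](S) → 2
  ρ[w/z](σ[c>=5](S)) → 2

== RESULT ==
c | w | x
7 | q | r
7 | s | q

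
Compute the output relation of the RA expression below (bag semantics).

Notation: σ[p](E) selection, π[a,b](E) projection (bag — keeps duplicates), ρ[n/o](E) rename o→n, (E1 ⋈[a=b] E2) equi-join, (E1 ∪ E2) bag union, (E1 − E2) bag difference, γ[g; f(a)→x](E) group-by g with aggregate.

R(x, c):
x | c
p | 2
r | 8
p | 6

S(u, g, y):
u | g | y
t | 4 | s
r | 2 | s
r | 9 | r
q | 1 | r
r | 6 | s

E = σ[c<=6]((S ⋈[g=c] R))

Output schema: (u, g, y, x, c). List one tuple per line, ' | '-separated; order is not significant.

Stepwise |·|:
  S → 5
  R → 3
  (S ⋈[g=c] R) → 2
  σ[c<=6]((S ⋈[g=c] R)) → 2

== RESULT ==
u | g | y | x | c
r | 2 | s | p | 2
r | 6 | s | p | 6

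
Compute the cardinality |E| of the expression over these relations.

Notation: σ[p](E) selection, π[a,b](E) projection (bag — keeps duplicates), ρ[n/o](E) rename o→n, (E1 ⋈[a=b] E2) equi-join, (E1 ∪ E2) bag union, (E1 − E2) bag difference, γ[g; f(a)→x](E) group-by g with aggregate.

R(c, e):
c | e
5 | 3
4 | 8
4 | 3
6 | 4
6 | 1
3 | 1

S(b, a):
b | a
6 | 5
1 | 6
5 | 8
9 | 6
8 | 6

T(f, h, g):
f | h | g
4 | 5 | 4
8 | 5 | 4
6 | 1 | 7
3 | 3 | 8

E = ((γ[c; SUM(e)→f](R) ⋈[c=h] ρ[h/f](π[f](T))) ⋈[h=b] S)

Per-node cardinality:
  R → 6
  γ[c; SUM(e)→f](R) → 4
  T → 4
  π[f](T) → 4
  ρ[h/f](π[f](T)) → 4
  (γ[c; SUM(e)→f](R) ⋈[c=h] ρ[h/f](π[f](T))) → 3
  S → 5
  ((γ[c; SUM(e)→f](R) ⋈[c=h] ρ[h/f](π[f](T))) ⋈[h=b] S) → 1

|E| = 1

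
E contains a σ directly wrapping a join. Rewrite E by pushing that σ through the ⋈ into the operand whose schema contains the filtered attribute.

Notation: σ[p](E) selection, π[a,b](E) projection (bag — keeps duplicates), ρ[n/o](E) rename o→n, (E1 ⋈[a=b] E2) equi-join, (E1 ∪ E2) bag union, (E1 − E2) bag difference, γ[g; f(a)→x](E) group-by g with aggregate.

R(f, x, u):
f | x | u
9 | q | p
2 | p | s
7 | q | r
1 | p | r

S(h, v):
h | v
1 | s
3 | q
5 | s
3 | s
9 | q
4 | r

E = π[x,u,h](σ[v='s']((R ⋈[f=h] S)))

σ filters on v, owned by the right side.
E' = π[x,u,h]((R ⋈[f=h] σ[v='s'](S)))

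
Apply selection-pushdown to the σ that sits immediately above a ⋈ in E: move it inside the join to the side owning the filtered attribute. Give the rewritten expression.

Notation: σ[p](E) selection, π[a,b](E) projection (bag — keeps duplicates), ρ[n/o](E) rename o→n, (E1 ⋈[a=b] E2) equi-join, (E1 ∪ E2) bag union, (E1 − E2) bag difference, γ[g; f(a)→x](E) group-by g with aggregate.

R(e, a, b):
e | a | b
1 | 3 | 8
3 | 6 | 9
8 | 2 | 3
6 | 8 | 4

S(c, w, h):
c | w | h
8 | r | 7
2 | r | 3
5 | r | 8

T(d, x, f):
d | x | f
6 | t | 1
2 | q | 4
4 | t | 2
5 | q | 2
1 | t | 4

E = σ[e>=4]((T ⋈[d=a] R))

σ filters on e, owned by the right side.
E' = (T ⋈[d=a] σ[e>=4](R))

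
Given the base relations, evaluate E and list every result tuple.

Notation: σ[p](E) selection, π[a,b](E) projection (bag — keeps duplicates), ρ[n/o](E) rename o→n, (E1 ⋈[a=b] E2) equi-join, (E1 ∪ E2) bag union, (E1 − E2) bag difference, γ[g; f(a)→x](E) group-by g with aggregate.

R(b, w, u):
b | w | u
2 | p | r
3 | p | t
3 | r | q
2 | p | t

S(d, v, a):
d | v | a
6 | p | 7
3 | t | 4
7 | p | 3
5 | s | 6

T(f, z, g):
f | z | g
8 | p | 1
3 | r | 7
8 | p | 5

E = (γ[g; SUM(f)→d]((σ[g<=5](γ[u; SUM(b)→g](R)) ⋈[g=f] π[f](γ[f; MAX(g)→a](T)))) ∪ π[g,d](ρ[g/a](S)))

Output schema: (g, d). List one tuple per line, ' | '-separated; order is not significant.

Row counts bottom-up:
  R → 4
  γ[u; SUM(b)→g](R) → 3
  σ[g<=5](γ[u; SUM(b)→g](R)) → 3
  T → 3
  γ[f; MAX(g)→a](T) → 2
  π[f](γ[f; MAX(g)→a](T)) → 2
  (σ[g<=5](γ[u; SUM(b)→g](R)) ⋈[g=f] π[f](γ[f; MAX(g)→a](T))) → 1
  γ[g; SUM(f)→d]((σ[g<=5](γ[u; SUM(b)→g](R)) ⋈[g=f] π[f](γ[f; MAX(g)→a](T)))) → 1
  S → 4
  ρ[g/a](S) → 4
  π[g,d](ρ[g/a](S)) → 4
  (γ[g; SUM(f)→d]((σ[g<=5](γ[u; SUM(b)→g](R)) ⋈[g=f] π[f](γ[f; MAX(g)→a](T)))) ∪ π[g,d](ρ[g/a](S))) → 5

== RESULT ==
g | d
3 | 3
3 | 7
4 | 3
6 | 5
7 | 6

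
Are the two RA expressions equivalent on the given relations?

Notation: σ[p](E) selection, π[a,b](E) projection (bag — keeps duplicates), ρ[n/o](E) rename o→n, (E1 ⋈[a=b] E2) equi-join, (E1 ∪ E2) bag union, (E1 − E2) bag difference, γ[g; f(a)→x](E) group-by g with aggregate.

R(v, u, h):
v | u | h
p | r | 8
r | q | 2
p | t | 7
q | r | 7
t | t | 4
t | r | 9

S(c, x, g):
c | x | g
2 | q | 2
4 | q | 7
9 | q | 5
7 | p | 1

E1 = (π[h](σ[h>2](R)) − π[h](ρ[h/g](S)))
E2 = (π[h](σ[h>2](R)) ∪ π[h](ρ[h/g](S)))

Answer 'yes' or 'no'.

E1 stepwise |·|:
  R → 6
  σ[h>2](R) → 5
  π[h](σ[h>2](R)) → 5
  S → 4
  ρ[h/g](S) → 4
  π[h](ρ[h/g](S)) → 4
  (π[h](σ[h>2](R)) − π[h](ρ[h/g](S))) → 4
E2 stepwise |·|:
  R → 6
  σ[h>2](R) → 5
  π[h](σ[h>2](R)) → 5
  S → 4
  ρ[h/g](S) → 4
  π[h](ρ[h/g](S)) → 4
  (π[h](σ[h>2](R)) ∪ π[h](ρ[h/g](S))) → 9

E1 result:
h
4
7
8
9
E2 result:
h
1
2
4
5
7
7
7
8
9
Witness: (2,) appears 0× in E1 but 1× in E2.

no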